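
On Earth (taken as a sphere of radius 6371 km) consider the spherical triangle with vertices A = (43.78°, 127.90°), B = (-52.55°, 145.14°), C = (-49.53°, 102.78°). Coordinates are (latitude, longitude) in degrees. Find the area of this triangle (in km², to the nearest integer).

Side lengths (central angles): a = 0.4611, b = 1.6730, c = 1.7011 rad; semiperimeter s = 1.9176.
By l'Huilier's theorem, tan(E/4) = √[tan(s/2) tan((s−a)/2) tan((s−b)/2) tan((s−c)/2)], giving spherical excess E = 0.5182 rad.
Area = E·R² = 0.5182 × (6371)² ≈ 21032265 km².

21032265 km²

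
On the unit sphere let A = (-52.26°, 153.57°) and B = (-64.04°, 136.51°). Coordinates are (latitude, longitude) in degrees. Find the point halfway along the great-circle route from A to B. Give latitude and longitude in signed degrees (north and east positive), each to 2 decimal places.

Central angle δ = 0.2570 rad. Interpolating on the sphere with fraction f = 0.5:
P = [sin((1−f)δ)·A + sin(fδ)·B] / sin δ = 0.5042·A + 0.5042·B in Cartesian coordinates,
giving P = (-0.4364, 0.2892, -0.8520), i.e. latitude -58.43°, longitude 146.47°.

-58.43°, 146.47°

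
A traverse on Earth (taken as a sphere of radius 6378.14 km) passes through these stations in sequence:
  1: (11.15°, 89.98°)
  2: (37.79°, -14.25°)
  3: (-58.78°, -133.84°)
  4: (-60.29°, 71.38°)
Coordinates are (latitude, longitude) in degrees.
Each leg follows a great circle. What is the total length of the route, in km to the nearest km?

Leg 1→2: central angle 1.6430 rad, distance 10479.0 km.
Leg 2→3: central angle 2.3837 rad, distance 15203.6 km.
Leg 3→4: central angle 1.0352 rad, distance 6602.6 km.
Total: 10479.0 + 15203.6 + 6602.6 ≈ 32285 km.

32285 km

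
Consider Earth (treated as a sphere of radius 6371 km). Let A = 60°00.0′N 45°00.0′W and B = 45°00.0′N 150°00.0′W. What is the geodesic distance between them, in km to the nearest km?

6517 km

With latitudes φ₁ = 60.000°, φ₂ = 45.000° and longitude difference Δλ = -105.000°:
Haversine: a = sin²(Δφ/2) + cos φ₁ cos φ₂ sin²(Δλ/2) = 0.0170 + (0.5000)(0.7071)(0.6294) = 0.23957.
Central angle c = 2·arcsin(√a) = 1.02293 rad.
Distance = R·c = 6371 × 1.0229 ≈ 6517 km.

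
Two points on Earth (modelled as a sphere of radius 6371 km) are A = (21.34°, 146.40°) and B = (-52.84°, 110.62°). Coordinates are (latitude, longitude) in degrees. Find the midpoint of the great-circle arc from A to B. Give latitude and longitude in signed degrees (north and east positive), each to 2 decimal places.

Central angle δ = 1.4036 rad. Interpolating on the sphere with fraction f = 0.5:
P = [sin((1−f)δ)·A + sin(fδ)·B] / sin δ = 0.6547·A + 0.6547·B in Cartesian coordinates,
giving P = (-0.6472, 0.7076, -0.2835), i.e. latitude -16.47°, longitude 132.45°.

-16.47°, 132.45°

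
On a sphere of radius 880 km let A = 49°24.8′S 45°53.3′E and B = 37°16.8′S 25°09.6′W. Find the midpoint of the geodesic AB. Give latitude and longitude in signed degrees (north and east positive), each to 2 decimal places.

-49.16°, 6.27°

Central angle δ = 0.8917 rad. Interpolating on the sphere with fraction f = 0.5:
P = [sin((1−f)δ)·A + sin(fδ)·B] / sin δ = 0.5542·A + 0.5542·B in Cartesian coordinates,
giving P = (0.6501, 0.0714, -0.7565), i.e. latitude -49.16°, longitude 6.27°.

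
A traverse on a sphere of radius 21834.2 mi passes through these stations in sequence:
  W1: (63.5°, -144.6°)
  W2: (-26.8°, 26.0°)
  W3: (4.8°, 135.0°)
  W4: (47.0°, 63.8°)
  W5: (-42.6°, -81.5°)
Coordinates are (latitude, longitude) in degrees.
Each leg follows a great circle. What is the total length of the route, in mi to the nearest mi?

183231 mi

Leg W1→W2: central angle 2.4922 rad, distance 54414.3 mi.
Leg W2→W3: central angle 1.9042 rad, distance 41577.7 mi.
Leg W3→W4: central angle 1.2868 rad, distance 28095.8 mi.
Leg W4→W5: central angle 2.7087 rad, distance 59142.8 mi.
Total: 54414.3 + 41577.7 + 28095.8 + 59142.8 ≈ 183231 mi.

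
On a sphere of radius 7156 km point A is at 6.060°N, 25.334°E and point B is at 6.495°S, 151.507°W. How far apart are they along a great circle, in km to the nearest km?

22085 km

Let φ₁ = 0.1058 rad, φ₂ = -0.1134 rad, and Δλ = -3.0865 rad.
cos c = sin φ₁ sin φ₂ + cos φ₁ cos φ₂ cos Δλ = (0.1056)(-0.1131) + (0.9944)(0.9936)(-0.9985) = -0.99847,
so c = arccos(-0.99847) = 3.08627 rad.
Distance = R·c = 7156 × 3.0863 ≈ 22085 km.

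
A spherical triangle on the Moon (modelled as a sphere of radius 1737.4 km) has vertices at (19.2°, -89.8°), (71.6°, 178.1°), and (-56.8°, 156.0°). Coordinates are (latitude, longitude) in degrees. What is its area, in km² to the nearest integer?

7909693 km²

Side lengths (central angles): a = 2.2573, b = 2.0796, c = 1.2649 rad; semiperimeter s = 2.8009.
By l'Huilier's theorem, tan(E/4) = √[tan(s/2) tan((s−a)/2) tan((s−b)/2) tan((s−c)/2)], giving spherical excess E = 2.6204 rad.
Area = E·R² = 2.6204 × (1737.4)² ≈ 7909693 km².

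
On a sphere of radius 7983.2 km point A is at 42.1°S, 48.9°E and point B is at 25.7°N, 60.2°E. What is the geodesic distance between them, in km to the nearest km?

9558 km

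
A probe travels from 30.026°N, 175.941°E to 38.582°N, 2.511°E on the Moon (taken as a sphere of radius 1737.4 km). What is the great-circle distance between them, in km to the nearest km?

Let φ₁ = 0.5241 rad, φ₂ = 0.6734 rad, and Δλ = -3.0269 rad.
cos c = sin φ₁ sin φ₂ + cos φ₁ cos φ₂ cos Δλ = (0.5004)(0.6236) + (0.8658)(0.7817)(-0.9934) = -0.36030,
so c = arccos(-0.36030) = 1.93939 rad.
Distance = R·c = 1737.4 × 1.9394 ≈ 3369 km.

3369 km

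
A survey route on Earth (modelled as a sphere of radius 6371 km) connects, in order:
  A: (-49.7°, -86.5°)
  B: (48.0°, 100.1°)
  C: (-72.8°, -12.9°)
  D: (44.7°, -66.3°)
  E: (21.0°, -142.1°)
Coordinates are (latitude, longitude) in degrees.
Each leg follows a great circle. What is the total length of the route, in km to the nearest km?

Leg A→B: central angle 3.0602 rad, distance 19496.7 km.
Leg B→C: central angle 2.4771 rad, distance 15781.5 km.
Leg C→D: central angle 2.1491 rad, distance 13692.0 km.
Leg D→E: central angle 1.1430 rad, distance 7282.1 km.
Total: 19496.7 + 15781.5 + 13692.0 + 7282.1 ≈ 56252 km.

56252 km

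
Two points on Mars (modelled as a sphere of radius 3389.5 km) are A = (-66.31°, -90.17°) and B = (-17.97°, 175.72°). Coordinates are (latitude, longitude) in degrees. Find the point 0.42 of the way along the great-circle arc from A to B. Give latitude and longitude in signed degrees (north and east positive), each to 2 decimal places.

Central angle δ = 1.3128 rad. Interpolating on the sphere with fraction f = 0.42:
P = [sin((1−f)δ)·A + sin(fδ)·B] / sin δ = 0.7136·A + 0.5418·B in Cartesian coordinates,
giving P = (-0.5148, -0.2482, -0.8206), i.e. latitude -55.14°, longitude -154.26°.

-55.14°, -154.26°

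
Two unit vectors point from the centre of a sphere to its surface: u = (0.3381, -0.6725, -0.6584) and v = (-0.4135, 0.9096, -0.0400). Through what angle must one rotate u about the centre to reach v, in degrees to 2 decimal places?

136.48°

u·v = -0.7252; |u| = 1.0000, |v| = 1.0000.
cos θ = (u·v)/(|u||v|) = -0.7252, so θ = 136.48°.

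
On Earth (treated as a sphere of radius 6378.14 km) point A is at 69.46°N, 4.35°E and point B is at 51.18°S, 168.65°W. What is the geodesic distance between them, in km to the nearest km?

In radians: φ₁ = 1.2123, φ₂ = -0.8933, Δλ = -173.000° = -3.0194 rad.
Haversine: a = sin²(Δφ/2) + cos φ₁ cos φ₂ sin²(Δλ/2) = 0.7548 + (0.3509)(0.6269)(0.9963) = 0.97395.
Central angle c = 2·arcsin(√a) = 2.81736 rad.
Distance = R·c = 6378.14 × 2.8174 ≈ 17970 km.

17970 km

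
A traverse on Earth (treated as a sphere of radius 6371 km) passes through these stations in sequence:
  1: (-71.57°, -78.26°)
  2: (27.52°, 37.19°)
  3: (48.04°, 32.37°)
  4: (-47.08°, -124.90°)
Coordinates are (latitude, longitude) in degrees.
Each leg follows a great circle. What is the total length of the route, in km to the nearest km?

Leg 1→2: central angle 2.1638 rad, distance 13785.5 km.
Leg 2→3: central angle 0.3641 rad, distance 2319.5 km.
Leg 3→4: central angle 2.8743 rad, distance 18312.4 km.
Total: 13785.5 + 2319.5 + 18312.4 ≈ 34417 km.

34417 km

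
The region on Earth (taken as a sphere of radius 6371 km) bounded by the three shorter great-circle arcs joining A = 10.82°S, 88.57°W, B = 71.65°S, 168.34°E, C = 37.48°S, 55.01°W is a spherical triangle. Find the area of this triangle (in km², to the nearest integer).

19654988 km²

Side lengths (central angles): a = 1.1638, b = 0.7017, c = 1.4624 rad; semiperimeter s = 1.6640.
By l'Huilier's theorem, tan(E/4) = √[tan(s/2) tan((s−a)/2) tan((s−b)/2) tan((s−c)/2)], giving spherical excess E = 0.4842 rad.
Area = E·R² = 0.4842 × (6371)² ≈ 19654988 km².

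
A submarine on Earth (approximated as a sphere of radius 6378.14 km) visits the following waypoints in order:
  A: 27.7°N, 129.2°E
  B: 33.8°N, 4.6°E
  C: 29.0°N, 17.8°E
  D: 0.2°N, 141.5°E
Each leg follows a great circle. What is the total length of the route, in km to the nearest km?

25638 km

Leg A→B: central angle 1.7307 rad, distance 11038.5 km.
Leg B→C: central angle 0.2135 rad, distance 1361.9 km.
Leg C→D: central angle 2.0755 rad, distance 13238.1 km.
Total: 11038.5 + 1361.9 + 13238.1 ≈ 25638 km.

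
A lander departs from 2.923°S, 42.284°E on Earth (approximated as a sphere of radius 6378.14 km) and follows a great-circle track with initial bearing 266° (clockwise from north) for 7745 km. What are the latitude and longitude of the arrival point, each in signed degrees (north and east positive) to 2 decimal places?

-4.77°, -27.45°

Angular distance δ = d/R = 7745/6378.14 = 1.21430 rad; initial bearing θ = 4.6426 rad.
sin φ₂ = sin φ₁ cos δ + cos φ₁ sin δ cos θ = (-0.0510)(0.3490) + (0.9987)(0.9371)(-0.0698) = -0.0831, so φ₂ = -4.77°.
Δλ = atan2(sin θ sin δ cos φ₁, cos δ − sin φ₁ sin φ₂) = atan2(-0.9336, 0.3448) = -69.733°.
λ₂ = 42.284° − 69.733° = -27.45°.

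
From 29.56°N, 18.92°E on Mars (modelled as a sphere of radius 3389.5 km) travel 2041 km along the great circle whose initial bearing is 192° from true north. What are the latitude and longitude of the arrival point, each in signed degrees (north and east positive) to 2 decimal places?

-4.32°, 12.14°

Angular distance δ = d/R = 2041/3389.5 = 0.60215 rad; initial bearing θ = 3.3510 rad.
sin φ₂ = sin φ₁ cos δ + cos φ₁ sin δ cos θ = (0.4933)(0.8241) + (0.8698)(0.5664)(-0.9781) = -0.0754, so φ₂ = -4.32°.
Δλ = atan2(sin θ sin δ cos φ₁, cos δ − sin φ₁ sin φ₂) = atan2(-0.1024, 0.8613) = -6.783°.
λ₂ = 18.920° − 6.783° = 12.14°.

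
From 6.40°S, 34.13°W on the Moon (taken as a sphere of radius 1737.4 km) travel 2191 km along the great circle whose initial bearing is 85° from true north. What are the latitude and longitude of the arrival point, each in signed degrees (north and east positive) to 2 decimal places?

2.78°, 37.66°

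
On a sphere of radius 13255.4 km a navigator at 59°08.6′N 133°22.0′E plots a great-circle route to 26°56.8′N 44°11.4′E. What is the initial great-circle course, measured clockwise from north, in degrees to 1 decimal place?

Δλ = -89.177° = -1.5564 rad.
y = sin Δλ · cos φ₂ = (-0.9999)(0.8914) = -0.8913
x = cos φ₁ sin φ₂ − sin φ₁ cos φ₂ cos Δλ = (0.5129)(0.4532) − (0.8585)(0.8914)(0.0144) = 0.2214
θ = atan2(y, x) = -76.05°; adding 360° gives 284.0°.

284.0°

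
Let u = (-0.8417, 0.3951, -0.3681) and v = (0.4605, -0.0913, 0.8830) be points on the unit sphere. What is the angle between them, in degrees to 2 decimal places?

138.47°

u·v = -0.7487; |u| = 1.0000, |v| = 1.0000.
cos θ = (u·v)/(|u||v|) = -0.7487, so θ = 138.47°.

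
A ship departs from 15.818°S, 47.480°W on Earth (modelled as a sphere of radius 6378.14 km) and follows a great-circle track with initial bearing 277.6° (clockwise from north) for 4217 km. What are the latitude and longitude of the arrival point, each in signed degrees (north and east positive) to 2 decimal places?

-7.87°, -85.39°

Angular distance δ = d/R = 4217/6378.14 = 0.66116 rad; initial bearing θ = 4.8450 rad.
sin φ₂ = sin φ₁ cos δ + cos φ₁ sin δ cos θ = (-0.2726)(0.7893) + (0.9621)(0.6140)(0.1323) = -0.1370, so φ₂ = -7.87°.
Δλ = atan2(sin θ sin δ cos φ₁, cos δ − sin φ₁ sin φ₂) = atan2(-0.5856, 0.7519) = -37.911°.
λ₂ = -47.480° − 37.911° = -85.39°.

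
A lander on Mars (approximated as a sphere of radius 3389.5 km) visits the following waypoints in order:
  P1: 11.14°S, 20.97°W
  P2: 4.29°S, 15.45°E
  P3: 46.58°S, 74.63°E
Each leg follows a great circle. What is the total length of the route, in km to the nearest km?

6080 km

Leg P1→P2: central angle 0.6406 rad, distance 2171.2 km.
Leg P2→P3: central angle 1.1533 rad, distance 3909.0 km.
Total: 2171.2 + 3909.0 ≈ 6080 km.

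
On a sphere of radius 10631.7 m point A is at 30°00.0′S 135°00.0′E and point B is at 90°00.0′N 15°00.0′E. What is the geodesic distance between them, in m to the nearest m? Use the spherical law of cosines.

In radians: φ₁ = -0.5236, φ₂ = 1.5708, Δλ = -120.000° = -2.0944 rad.
cos c = sin φ₁ sin φ₂ + cos φ₁ cos φ₂ cos Δλ = (-0.5000)(1.0000) + (0.8660)(0.0000)(-0.5000) = -0.50000,
so c = arccos(-0.50000) = 2.09440 rad.
Distance = R·c = 10631.7 × 2.0944 ≈ 22267 m.

22267 m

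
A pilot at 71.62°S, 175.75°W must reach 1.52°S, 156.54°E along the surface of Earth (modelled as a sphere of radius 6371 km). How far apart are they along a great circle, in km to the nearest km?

8038 km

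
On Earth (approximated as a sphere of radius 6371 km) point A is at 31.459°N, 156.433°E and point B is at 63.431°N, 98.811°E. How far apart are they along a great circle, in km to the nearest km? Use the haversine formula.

In radians: φ₁ = 0.5491, φ₂ = 1.1071, Δλ = -57.622° = -1.0057 rad.
Haversine: a = sin²(Δφ/2) + cos φ₁ cos φ₂ sin²(Δλ/2) = 0.0758 + (0.8530)(0.4473)(0.2322) = 0.16446.
Central angle c = 2·arcsin(√a) = 0.83512 rad.
Distance = R·c = 6371 × 0.8351 ≈ 5321 km.

5321 km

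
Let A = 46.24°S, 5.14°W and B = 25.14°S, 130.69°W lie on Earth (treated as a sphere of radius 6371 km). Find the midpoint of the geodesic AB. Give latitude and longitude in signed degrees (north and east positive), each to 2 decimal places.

Central angle δ = 1.6280 rad. Interpolating on the sphere with fraction f = 0.5:
P = [sin((1−f)δ)·A + sin(fδ)·B] / sin δ = 0.7282·A + 0.7282·B in Cartesian coordinates,
giving P = (0.0718, -0.5450, -0.8353), i.e. latitude -56.65°, longitude -82.49°.

-56.65°, -82.49°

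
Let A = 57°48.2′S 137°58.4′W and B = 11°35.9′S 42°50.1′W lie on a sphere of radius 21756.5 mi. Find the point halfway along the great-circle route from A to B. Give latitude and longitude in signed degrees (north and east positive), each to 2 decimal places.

Central angle δ = 1.4471 rad. Interpolating on the sphere with fraction f = 0.5:
P = [sin((1−f)δ)·A + sin(fδ)·B] / sin δ = 0.6671·A + 0.6671·B in Cartesian coordinates,
giving P = (0.2152, -0.6823, -0.6987), i.e. latitude -44.32°, longitude -72.50°.

-44.32°, -72.50°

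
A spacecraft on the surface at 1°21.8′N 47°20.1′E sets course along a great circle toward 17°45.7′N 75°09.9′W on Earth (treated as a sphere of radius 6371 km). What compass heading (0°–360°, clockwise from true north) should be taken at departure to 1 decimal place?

291.5°

With φ₁ = 0.0238, φ₂ = 0.3100, Δλ = -2.1380 rad, the forward-azimuth formula gives
θ = atan2( sin Δλ cos φ₂ , cos φ₁ sin φ₂ − sin φ₁ cos φ₂ cos Δλ ) = atan2(-0.8032, 0.3171) = -68.45°.
Adding 360° brings this into [0°, 360°): 291.5°.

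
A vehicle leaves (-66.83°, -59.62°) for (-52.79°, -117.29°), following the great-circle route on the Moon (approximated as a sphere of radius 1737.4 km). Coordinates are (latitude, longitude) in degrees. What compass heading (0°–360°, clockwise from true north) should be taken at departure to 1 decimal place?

With φ₁ = -1.1664, φ₂ = -0.9214, Δλ = -1.0065 rad, the forward-azimuth formula gives
θ = atan2( sin Δλ cos φ₂ , cos φ₁ sin φ₂ − sin φ₁ cos φ₂ cos Δλ ) = atan2(-0.5110, -0.0160) = -91.80°.
Adding 360° brings this into [0°, 360°): 268.2°.

268.2°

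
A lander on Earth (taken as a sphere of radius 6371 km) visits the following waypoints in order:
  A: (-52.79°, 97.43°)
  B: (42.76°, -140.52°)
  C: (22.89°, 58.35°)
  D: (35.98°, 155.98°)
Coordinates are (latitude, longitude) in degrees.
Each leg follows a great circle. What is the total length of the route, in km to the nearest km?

Leg A→B: central angle 2.4596 rad, distance 15670.2 km.
Leg B→C: central angle 1.9562 rad, distance 12463.1 km.
Leg C→D: central angle 1.4409 rad, distance 9180.0 km.
Total: 15670.2 + 12463.1 + 9180.0 ≈ 37313 km.

37313 km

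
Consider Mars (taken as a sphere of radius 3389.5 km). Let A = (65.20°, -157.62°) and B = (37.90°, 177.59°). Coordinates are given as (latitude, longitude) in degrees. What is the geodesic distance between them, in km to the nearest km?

With latitudes φ₁ = 65.200°, φ₂ = 37.900° and longitude difference Δλ = -24.790°:
Haversine: a = sin²(Δφ/2) + cos φ₁ cos φ₂ sin²(Δλ/2) = 0.0557 + (0.4195)(0.7891)(0.0461) = 0.07094.
Central angle c = 2·arcsin(√a) = 0.53920 rad.
Distance = R·c = 3389.5 × 0.5392 ≈ 1828 km.

1828 km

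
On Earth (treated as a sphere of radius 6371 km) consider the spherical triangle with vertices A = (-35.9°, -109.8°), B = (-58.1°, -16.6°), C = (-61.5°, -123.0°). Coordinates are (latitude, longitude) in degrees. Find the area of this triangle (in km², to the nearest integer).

8213875 km²

Side lengths (central angles): a = 0.8300, b = 0.4699, c = 1.0771 rad; semiperimeter s = 1.1885.
By l'Huilier's theorem, tan(E/4) = √[tan(s/2) tan((s−a)/2) tan((s−b)/2) tan((s−c)/2)], giving spherical excess E = 0.2024 rad.
Area = E·R² = 0.2024 × (6371)² ≈ 8213875 km².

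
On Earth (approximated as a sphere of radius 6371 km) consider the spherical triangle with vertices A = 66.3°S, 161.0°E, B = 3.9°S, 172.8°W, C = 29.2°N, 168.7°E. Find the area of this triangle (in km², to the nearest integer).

Side lengths (central angles): a = 0.6555, b = 1.6700, c = 1.1350 rad; semiperimeter s = 1.7303.
By l'Huilier's theorem, tan(E/4) = √[tan(s/2) tan((s−a)/2) tan((s−b)/2) tan((s−c)/2)], giving spherical excess E = 0.3211 rad.
Area = E·R² = 0.3211 × (6371)² ≈ 13032139 km².

13032139 km²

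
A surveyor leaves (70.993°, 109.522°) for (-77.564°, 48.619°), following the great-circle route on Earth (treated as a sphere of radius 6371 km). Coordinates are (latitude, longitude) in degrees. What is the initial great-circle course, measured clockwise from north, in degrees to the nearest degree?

Δλ = -60.903° = -1.0630 rad.
y = sin Δλ · cos φ₂ = (-0.8738)(0.2153) = -0.1882
x = cos φ₁ sin φ₂ − sin φ₁ cos φ₂ cos Δλ = (0.3257)(-0.9765) − (0.9455)(0.2153)(0.4863) = -0.4171
θ = atan2(y, x) = -155.72°; adding 360° gives 204°.

204°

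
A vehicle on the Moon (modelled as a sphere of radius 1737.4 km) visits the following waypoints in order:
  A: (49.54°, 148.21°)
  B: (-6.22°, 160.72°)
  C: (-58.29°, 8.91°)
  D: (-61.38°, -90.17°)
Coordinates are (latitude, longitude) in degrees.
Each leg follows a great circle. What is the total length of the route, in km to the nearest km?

Leg A→B: central angle 0.9916 rad, distance 1722.8 km.
Leg B→C: central angle 1.9481 rad, distance 3384.6 km.
Leg C→D: central angle 0.7855 rad, distance 1364.7 km.
Total: 1722.8 + 3384.6 + 1364.7 ≈ 6472 km.

6472 km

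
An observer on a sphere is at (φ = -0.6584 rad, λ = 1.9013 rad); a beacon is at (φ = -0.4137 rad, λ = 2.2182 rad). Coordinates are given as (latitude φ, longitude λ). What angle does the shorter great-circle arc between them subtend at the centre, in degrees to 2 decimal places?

20.91°

With latitudes φ₁ = -37.724°, φ₂ = -23.703° and longitude difference Δλ = 18.157°:
Haversine: a = sin²(Δφ/2) + cos φ₁ cos φ₂ sin²(Δλ/2) = 0.0149 + (0.7910)(0.9156)(0.0249) = 0.03293.
Central angle c = 2·arcsin(√a) = 0.36493 rad.
So the angular separation is 20.91°.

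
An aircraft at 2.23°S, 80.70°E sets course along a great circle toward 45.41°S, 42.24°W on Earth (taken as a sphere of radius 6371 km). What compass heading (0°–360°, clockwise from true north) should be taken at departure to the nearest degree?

219°

Δλ = -122.940° = -2.1457 rad.
y = sin Δλ · cos φ₂ = (-0.8392)(0.7020) = -0.5892
x = cos φ₁ sin φ₂ − sin φ₁ cos φ₂ cos Δλ = (0.9992)(-0.7121) − (-0.0389)(0.7020)(-0.5438) = -0.7265
θ = atan2(y, x) = -140.96°; adding 360° gives 219°.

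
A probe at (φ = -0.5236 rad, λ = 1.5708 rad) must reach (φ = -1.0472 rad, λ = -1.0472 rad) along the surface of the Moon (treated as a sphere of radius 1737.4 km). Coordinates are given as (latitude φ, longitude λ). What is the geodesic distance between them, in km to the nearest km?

2628 km

In radians: φ₁ = -0.5236, φ₂ = -1.0472, Δλ = -150.000° = -2.6180 rad.
cos c = sin φ₁ sin φ₂ + cos φ₁ cos φ₂ cos Δλ = (-0.5000)(-0.8660) + (0.8660)(0.5000)(-0.8660) = 0.05801,
so c = arccos(0.05801) = 1.51275 rad.
Distance = R·c = 1737.4 × 1.5127 ≈ 2628 km.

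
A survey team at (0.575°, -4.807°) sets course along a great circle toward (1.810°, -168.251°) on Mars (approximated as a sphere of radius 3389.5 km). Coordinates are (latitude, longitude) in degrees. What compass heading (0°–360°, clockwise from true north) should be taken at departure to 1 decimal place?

With φ₁ = 0.0100, φ₂ = 0.0316, Δλ = -2.8526 rad, the forward-azimuth formula gives
θ = atan2( sin Δλ cos φ₂ , cos φ₁ sin φ₂ − sin φ₁ cos φ₂ cos Δλ ) = atan2(-0.2848, 0.0412) = -81.77°.
Adding 360° brings this into [0°, 360°): 278.2°.

278.2°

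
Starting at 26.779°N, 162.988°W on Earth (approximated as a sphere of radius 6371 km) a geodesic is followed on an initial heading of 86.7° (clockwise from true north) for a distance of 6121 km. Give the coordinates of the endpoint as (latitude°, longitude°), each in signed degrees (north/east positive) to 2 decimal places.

17.47°, -103.91°

Angular distance δ = d/R = 6121/6371 = 0.96076 rad; initial bearing θ = 1.5132 rad.
sin φ₂ = sin φ₁ cos δ + cos φ₁ sin δ cos θ = (0.4506)(0.5729) + (0.8928)(0.8196)(0.0576) = 0.3002, so φ₂ = 17.47°.
Δλ = atan2(sin θ sin δ cos φ₁, cos δ − sin φ₁ sin φ₂) = atan2(0.7305, 0.4376) = 59.076°.
λ₂ = -162.988° + 59.076° = -103.91°.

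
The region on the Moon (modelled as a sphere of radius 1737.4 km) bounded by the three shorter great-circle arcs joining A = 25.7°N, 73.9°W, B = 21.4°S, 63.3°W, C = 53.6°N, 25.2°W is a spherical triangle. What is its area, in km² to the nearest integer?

997933 km²

Side lengths (central angles): a = 1.4292, b = 0.7926, c = 0.8414 rad; semiperimeter s = 1.5316.
By l'Huilier's theorem, tan(E/4) = √[tan(s/2) tan((s−a)/2) tan((s−b)/2) tan((s−c)/2)], giving spherical excess E = 0.3306 rad.
Area = E·R² = 0.3306 × (1737.4)² ≈ 997933 km².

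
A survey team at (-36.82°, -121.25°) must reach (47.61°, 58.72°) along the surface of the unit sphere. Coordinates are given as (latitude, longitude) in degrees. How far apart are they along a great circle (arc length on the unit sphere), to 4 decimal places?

2.9533

In radians: φ₁ = -0.6426, φ₂ = 0.8310, Δλ = 179.970° = 3.1411 rad.
cos c = sin φ₁ sin φ₂ + cos φ₁ cos φ₂ cos Δλ = (-0.5993)(0.7386) + (0.8005)(0.6742)(-1.0000) = -0.98232,
so c = arccos(-0.98232) = 2.95327 rad.
On the unit sphere the arc length equals the central angle: 2.9533.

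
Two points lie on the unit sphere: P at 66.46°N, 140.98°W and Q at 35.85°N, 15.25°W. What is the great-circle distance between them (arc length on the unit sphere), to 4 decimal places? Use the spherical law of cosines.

Let φ₁ = 1.1599 rad, φ₂ = 0.6257 rad, and Δλ = 2.1944 rad.
cos c = sin φ₁ sin φ₂ + cos φ₁ cos φ₂ cos Δλ = (0.9168)(0.5857) + (0.3994)(0.8106)(-0.5840) = 0.34788,
so c = arccos(0.34788) = 1.21549 rad.
On the unit sphere the arc length equals the central angle: 1.2155.

1.2155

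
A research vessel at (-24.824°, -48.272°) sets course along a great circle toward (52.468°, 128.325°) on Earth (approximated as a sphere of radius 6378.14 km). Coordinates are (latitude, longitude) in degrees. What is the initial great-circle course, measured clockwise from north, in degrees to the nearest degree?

4°

With φ₁ = -0.4333, φ₂ = 0.9157, Δλ = 3.0822 rad, the forward-azimuth formula gives
θ = atan2( sin Δλ cos φ₂ , cos φ₁ sin φ₂ − sin φ₁ cos φ₂ cos Δλ ) = atan2(0.0362, 0.4644) = 4.45°.
So the initial bearing is 4°.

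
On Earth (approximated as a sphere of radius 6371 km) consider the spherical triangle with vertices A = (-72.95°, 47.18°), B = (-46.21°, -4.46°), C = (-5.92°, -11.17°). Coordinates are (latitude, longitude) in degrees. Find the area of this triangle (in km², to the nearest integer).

2467466 km²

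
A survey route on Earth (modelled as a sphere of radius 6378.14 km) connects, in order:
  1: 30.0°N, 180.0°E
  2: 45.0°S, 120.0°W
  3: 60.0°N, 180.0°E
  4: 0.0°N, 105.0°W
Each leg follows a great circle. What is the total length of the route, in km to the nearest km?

32405 km

Leg 1→2: central angle 1.6182 rad, distance 10321.0 km.
Leg 2→3: central angle 2.0215 rad, distance 12893.4 km.
Leg 3→4: central angle 1.4410 rad, distance 9191.0 km.
Total: 10321.0 + 12893.4 + 9191.0 ≈ 32405 km.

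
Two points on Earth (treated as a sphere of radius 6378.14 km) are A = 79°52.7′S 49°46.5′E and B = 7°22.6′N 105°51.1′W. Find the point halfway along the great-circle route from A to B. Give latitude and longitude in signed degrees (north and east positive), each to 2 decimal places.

-45.72°, -100.87°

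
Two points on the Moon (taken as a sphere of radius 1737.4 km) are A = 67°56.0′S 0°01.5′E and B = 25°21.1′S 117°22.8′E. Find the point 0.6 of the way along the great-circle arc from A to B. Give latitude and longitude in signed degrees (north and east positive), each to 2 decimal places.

-53.03°, 100.55°

Central angle δ = 1.3276 rad. Interpolating on the sphere with fraction f = 0.6:
P = [sin((1−f)δ)·A + sin(fδ)·B] / sin δ = 0.5218·A + 0.7366·B in Cartesian coordinates,
giving P = (-0.1101, 0.5912, -0.7990), i.e. latitude -53.03°, longitude 100.55°.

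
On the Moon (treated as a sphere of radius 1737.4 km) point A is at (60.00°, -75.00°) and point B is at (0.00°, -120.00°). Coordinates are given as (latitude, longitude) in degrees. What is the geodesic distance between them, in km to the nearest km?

2101 km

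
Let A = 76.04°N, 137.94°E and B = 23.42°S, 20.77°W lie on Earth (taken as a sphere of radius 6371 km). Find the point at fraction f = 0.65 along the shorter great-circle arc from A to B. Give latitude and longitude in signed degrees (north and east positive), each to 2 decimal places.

20.55°, -16.13°

The central angle between A and B is δ = 2.2043 rad.
With f = 0.65, the slerp weights are sin((1−f)δ)/sin δ = 0.8651 and sin(fδ)/sin δ = 1.2290.
Weighted sum of the unit vectors: (0.8651)·(-0.1791,0.1616,0.9705) + (1.2290)·(0.8580,-0.3254,-0.3975) = (0.8995, -0.2601, 0.3511).
Converting back: φ = atan2(z, √(x²+y²)) = 20.55°, λ = atan2(y, x) = -16.13°.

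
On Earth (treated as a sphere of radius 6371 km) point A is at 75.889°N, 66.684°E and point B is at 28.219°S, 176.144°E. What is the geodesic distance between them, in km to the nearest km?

With latitudes φ₁ = 75.889°, φ₂ = -28.219° and longitude difference Δλ = 109.460°:
Haversine: a = sin²(Δφ/2) + cos φ₁ cos φ₂ sin²(Δλ/2) = 0.6219 + (0.2438)(0.8811)(0.6666) = 0.76507.
Central angle c = 2·arcsin(√a) = 2.12957 rad.
Distance = R·c = 6371 × 2.1296 ≈ 13567 km.

13567 km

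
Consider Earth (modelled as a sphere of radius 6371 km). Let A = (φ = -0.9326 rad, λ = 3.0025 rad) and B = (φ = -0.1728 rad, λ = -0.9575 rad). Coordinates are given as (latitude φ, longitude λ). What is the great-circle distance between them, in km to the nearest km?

In radians: φ₁ = -0.9326, φ₂ = -0.1728, Δλ = 133.109° = 2.3232 rad.
Haversine: a = sin²(Δφ/2) + cos φ₁ cos φ₂ sin²(Δλ/2) = 0.1375 + (0.5957)(0.9851)(0.8417) = 0.63148.
Central angle c = 2·arcsin(√a) = 1.83689 rad.
Distance = R·c = 6371 × 1.8369 ≈ 11703 km.

11703 km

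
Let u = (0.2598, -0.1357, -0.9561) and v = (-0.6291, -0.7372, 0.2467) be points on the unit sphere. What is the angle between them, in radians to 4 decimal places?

1.8747 rad

u·v = -0.2993; |u| = 1.0000, |v| = 1.0000.
cos θ = (u·v)/(|u||v|) = -0.2993, so θ = 1.8747 rad.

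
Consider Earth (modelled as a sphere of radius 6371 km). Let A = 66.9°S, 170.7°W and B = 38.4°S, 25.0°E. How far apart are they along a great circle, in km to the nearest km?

8230 km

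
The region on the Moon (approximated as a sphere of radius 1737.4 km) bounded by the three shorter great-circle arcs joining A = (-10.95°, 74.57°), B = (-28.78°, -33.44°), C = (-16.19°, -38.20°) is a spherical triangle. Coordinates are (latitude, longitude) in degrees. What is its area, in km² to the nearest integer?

Side lengths (central angles): a = 0.2327, b = 1.8880, c = 1.7463 rad; semiperimeter s = 1.9335.
By l'Huilier's theorem, tan(E/4) = √[tan(s/2) tan((s−a)/2) tan((s−b)/2) tan((s−c)/2)], giving spherical excess E = 0.2372 rad.
Area = E·R² = 0.2372 × (1737.4)² ≈ 715947 km².

715947 km²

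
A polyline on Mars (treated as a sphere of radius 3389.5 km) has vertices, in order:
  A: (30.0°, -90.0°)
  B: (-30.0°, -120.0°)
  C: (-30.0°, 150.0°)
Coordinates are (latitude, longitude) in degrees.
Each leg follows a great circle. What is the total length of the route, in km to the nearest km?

8399 km

Leg A→B: central angle 1.1598 rad, distance 3931.2 km.
Leg B→C: central angle 1.3181 rad, distance 4467.8 km.
Total: 3931.2 + 4467.8 ≈ 8399 km.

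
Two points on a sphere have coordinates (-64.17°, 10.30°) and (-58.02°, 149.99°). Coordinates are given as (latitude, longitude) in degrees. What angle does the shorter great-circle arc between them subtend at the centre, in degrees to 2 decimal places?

With latitudes φ₁ = -64.170°, φ₂ = -58.020° and longitude difference Δλ = 139.690°:
cos c = sin φ₁ sin φ₂ + cos φ₁ cos φ₂ cos Δλ = (-0.9001)(-0.8482) + (0.4357)(0.5296)(-0.7626) = 0.58752,
so c = arccos(0.58752) = 0.94280 rad.
So the angular separation is 54.02°.

54.02°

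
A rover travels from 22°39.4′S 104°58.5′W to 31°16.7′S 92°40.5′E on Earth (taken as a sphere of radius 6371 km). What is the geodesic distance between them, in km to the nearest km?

13730 km

In radians: φ₁ = -0.3954, φ₂ = -0.5459, Δλ = -162.350° = -2.8335 rad.
Haversine: a = sin²(Δφ/2) + cos φ₁ cos φ₂ sin²(Δλ/2) = 0.0057 + (0.9228)(0.8547)(0.9765) = 0.77579.
Central angle c = 2·arcsin(√a) = 2.15505 rad.
Distance = R·c = 6371 × 2.1550 ≈ 13730 km.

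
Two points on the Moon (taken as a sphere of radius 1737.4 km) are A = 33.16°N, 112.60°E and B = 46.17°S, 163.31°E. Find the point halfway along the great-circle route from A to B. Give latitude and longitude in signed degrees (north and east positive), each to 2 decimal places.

-7.18°, 135.39°

The central angle between A and B is δ = 1.5983 rad.
With f = 0.5, the slerp weights are sin((1−f)δ)/sin δ = 0.7170 and sin(fδ)/sin δ = 0.7170.
Weighted sum of the unit vectors: (0.7170)·(-0.3217,0.7729,0.5470) + (0.7170)·(-0.6633,0.1989,-0.7214) = (-0.7063, 0.6968, -0.1251).
Converting back: φ = atan2(z, √(x²+y²)) = -7.18°, λ = atan2(y, x) = 135.39°.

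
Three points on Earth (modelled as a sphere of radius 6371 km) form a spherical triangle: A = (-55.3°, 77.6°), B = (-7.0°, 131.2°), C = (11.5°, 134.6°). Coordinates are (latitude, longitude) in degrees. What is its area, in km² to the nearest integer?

3225640 km²

Side lengths (central angles): a = 0.3282, b = 1.4304, c = 1.1202 rad; semiperimeter s = 1.4394.
By l'Huilier's theorem, tan(E/4) = √[tan(s/2) tan((s−a)/2) tan((s−b)/2) tan((s−c)/2)], giving spherical excess E = 0.0795 rad.
Area = E·R² = 0.0795 × (6371)² ≈ 3225640 km².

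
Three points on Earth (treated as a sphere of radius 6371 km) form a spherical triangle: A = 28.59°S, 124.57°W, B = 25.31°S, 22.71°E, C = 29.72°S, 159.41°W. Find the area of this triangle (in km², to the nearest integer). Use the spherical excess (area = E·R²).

37577599 km²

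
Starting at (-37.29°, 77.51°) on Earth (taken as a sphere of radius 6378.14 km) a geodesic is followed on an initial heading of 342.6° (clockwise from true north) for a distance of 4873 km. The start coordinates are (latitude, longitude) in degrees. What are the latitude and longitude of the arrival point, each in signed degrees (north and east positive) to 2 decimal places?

Angular distance δ = d/R = 4873/6378.14 = 0.76402 rad; initial bearing θ = 5.9795 rad.
sin φ₂ = sin φ₁ cos δ + cos φ₁ sin δ cos θ = (-0.6058)(0.7221) + (0.7956)(0.6918)(0.9542) = 0.0878, so φ₂ = 5.03°.
Δλ = atan2(sin θ sin δ cos φ₁, cos δ − sin φ₁ sin φ₂) = atan2(-0.1646, 0.7752) = -11.987°.
λ₂ = 77.510° − 11.987° = 65.52°.

5.03°, 65.52°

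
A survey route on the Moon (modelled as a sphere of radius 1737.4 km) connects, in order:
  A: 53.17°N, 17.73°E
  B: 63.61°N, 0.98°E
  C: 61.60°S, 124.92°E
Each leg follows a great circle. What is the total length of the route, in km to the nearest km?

5110 km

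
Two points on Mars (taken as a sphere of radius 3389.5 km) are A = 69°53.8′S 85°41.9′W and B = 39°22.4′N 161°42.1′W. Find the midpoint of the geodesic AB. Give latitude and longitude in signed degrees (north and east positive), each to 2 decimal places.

-18.35°, -140.42°

The central angle between A and B is δ = 2.1311 rad.
With f = 0.5, the slerp weights are sin((1−f)δ)/sin δ = 1.0330 and sin(fδ)/sin δ = 1.0330.
Weighted sum of the unit vectors: (1.0330)·(0.0258,-0.3427,-0.9391) + (1.0330)·(-0.7339,-0.2427,0.6344) = (-0.7315, -0.6048, -0.3148).
Converting back: φ = atan2(z, √(x²+y²)) = -18.35°, λ = atan2(y, x) = -140.42°.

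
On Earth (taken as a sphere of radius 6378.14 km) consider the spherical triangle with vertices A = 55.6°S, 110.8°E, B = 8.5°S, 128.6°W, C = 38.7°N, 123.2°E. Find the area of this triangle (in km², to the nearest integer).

Side lengths (central angles): a = 1.9108, b = 1.6562, c = 1.7340 rad; semiperimeter s = 2.6505.
By l'Huilier's theorem, tan(E/4) = √[tan(s/2) tan((s−a)/2) tan((s−b)/2) tan((s−c)/2)], giving spherical excess E = 2.2870 rad.
Area = E·R² = 2.2870 × (6378.14)² ≈ 93038644 km².

93038644 km²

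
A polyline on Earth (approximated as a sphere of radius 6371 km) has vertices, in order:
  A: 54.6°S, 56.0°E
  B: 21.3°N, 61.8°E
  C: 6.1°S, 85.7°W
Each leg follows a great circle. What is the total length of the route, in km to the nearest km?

24590 km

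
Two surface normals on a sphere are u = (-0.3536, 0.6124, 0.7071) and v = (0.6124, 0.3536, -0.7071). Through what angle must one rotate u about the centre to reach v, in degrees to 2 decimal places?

120.00°

u·v = -0.5000; |u| = 1.0000, |v| = 1.0000.
cos θ = (u·v)/(|u||v|) = -0.5000, so θ = 120.00°.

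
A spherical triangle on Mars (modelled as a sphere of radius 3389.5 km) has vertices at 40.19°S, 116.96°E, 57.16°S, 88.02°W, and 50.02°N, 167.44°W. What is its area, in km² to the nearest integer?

Side lengths (central angles): a = 2.1893, b = 1.9524, c = 1.4033 rad; semiperimeter s = 2.7725.
By l'Huilier's theorem, tan(E/4) = √[tan(s/2) tan((s−a)/2) tan((s−b)/2) tan((s−c)/2)], giving spherical excess E = 2.5878 rad.
Area = E·R² = 2.5878 × (3389.5)² ≈ 29730813 km².

29730813 km²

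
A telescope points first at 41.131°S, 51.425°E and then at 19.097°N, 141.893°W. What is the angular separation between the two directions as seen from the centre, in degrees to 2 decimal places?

With latitudes φ₁ = -41.131°, φ₂ = 19.097° and longitude difference Δλ = 166.682°:
Haversine: a = sin²(Δφ/2) + cos φ₁ cos φ₂ sin²(Δλ/2) = 0.2517 + (0.7532)(0.9450)(0.9866) = 0.95391.
Central angle c = 2·arcsin(√a) = 2.70885 rad.
So the angular separation is 155.21°.

155.21°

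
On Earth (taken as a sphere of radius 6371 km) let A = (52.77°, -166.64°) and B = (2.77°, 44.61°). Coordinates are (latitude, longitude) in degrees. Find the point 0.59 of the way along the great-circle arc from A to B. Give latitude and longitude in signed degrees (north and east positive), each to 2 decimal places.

47.04°, 67.78°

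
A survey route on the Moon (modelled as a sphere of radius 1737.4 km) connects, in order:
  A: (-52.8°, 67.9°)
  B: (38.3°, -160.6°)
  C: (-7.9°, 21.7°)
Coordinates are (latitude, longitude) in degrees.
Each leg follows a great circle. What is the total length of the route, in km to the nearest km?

8898 km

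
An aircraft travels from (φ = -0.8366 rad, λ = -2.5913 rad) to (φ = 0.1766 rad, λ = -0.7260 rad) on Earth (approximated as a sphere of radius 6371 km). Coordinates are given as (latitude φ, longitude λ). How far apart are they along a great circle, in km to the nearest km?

12095 km

In radians: φ₁ = -0.8366, φ₂ = 0.1766, Δλ = 106.874° = 1.8653 rad.
cos c = sin φ₁ sin φ₂ + cos φ₁ cos φ₂ cos Δλ = (-0.7424)(0.1757) + (0.6700)(0.9844)(-0.2903) = -0.32187,
so c = arccos(-0.32187) = 1.89850 rad.
Distance = R·c = 6371 × 1.8985 ≈ 12095 km.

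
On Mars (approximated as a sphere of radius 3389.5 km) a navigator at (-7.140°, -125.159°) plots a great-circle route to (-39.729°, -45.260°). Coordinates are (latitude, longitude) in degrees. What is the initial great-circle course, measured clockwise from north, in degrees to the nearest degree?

129°

Δλ = 79.899° = 1.3945 rad.
y = sin Δλ · cos φ₂ = (0.9845)(0.7691) = 0.7572
x = cos φ₁ sin φ₂ − sin φ₁ cos φ₂ cos Δλ = (0.9922)(-0.6392) − (-0.1243)(0.7691)(0.1754) = -0.6174
θ = atan2(y, x) = 129.20°, so the bearing is 129°.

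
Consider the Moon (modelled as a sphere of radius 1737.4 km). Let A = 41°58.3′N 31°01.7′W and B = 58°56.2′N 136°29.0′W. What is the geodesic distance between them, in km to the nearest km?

1878 km

With latitudes φ₁ = 41.972°, φ₂ = 58.937° and longitude difference Δλ = -105.455°:
Haversine: a = sin²(Δφ/2) + cos φ₁ cos φ₂ sin²(Δλ/2) = 0.0218 + (0.7435)(0.5160)(0.6332) = 0.26468.
Central angle c = 2·arcsin(√a) = 1.08079 rad.
Distance = R·c = 1737.4 × 1.0808 ≈ 1878 km.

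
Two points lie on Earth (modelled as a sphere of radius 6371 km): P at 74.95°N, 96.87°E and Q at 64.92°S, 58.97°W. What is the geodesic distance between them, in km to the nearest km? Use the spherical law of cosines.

18590 km

Let φ₁ = 1.3081 rad, φ₂ = -1.1331 rad, and Δλ = -2.7199 rad.
cos c = sin φ₁ sin φ₂ + cos φ₁ cos φ₂ cos Δλ = (0.9657)(-0.9057) + (0.2597)(0.4239)(-0.9124) = -0.97508,
so c = arccos(-0.97508) = 2.91786 rad.
Distance = R·c = 6371 × 2.9179 ≈ 18590 km.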